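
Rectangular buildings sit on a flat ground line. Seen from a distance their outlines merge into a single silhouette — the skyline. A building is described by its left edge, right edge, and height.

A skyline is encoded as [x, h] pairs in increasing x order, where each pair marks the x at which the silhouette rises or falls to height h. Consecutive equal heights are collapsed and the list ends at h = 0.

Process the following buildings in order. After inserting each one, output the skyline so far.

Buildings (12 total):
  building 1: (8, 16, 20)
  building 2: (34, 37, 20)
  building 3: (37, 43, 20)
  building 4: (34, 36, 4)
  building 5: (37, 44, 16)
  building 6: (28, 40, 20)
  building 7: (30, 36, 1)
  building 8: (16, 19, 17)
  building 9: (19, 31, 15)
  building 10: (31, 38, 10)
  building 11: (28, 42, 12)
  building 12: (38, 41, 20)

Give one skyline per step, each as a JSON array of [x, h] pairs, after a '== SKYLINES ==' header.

== SKYLINES ==
[[8,20],[16,0]]
[[8,20],[16,0],[34,20],[37,0]]
[[8,20],[16,0],[34,20],[43,0]]
[[8,20],[16,0],[34,20],[43,0]]
[[8,20],[16,0],[34,20],[43,16],[44,0]]
[[8,20],[16,0],[28,20],[43,16],[44,0]]
[[8,20],[16,0],[28,20],[43,16],[44,0]]
[[8,20],[16,17],[19,0],[28,20],[43,16],[44,0]]
[[8,20],[16,17],[19,15],[28,20],[43,16],[44,0]]
[[8,20],[16,17],[19,15],[28,20],[43,16],[44,0]]
[[8,20],[16,17],[19,15],[28,20],[43,16],[44,0]]
[[8,20],[16,17],[19,15],[28,20],[43,16],[44,0]]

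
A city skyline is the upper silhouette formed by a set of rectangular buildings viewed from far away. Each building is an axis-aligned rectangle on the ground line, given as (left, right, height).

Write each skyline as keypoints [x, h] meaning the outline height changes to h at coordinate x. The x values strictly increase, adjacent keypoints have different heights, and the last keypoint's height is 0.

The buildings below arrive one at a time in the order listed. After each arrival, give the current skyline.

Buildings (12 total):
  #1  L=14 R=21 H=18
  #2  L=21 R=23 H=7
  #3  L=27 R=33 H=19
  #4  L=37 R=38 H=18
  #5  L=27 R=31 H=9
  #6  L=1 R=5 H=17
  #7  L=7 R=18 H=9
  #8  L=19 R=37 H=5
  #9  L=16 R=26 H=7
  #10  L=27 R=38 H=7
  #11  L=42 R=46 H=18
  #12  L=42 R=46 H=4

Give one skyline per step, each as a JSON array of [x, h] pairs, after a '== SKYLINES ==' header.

== SKYLINES ==
[[14,18],[21,0]]
[[14,18],[21,7],[23,0]]
[[14,18],[21,7],[23,0],[27,19],[33,0]]
[[14,18],[21,7],[23,0],[27,19],[33,0],[37,18],[38,0]]
[[14,18],[21,7],[23,0],[27,19],[33,0],[37,18],[38,0]]
[[1,17],[5,0],[14,18],[21,7],[23,0],[27,19],[33,0],[37,18],[38,0]]
[[1,17],[5,0],[7,9],[14,18],[21,7],[23,0],[27,19],[33,0],[37,18],[38,0]]
[[1,17],[5,0],[7,9],[14,18],[21,7],[23,5],[27,19],[33,5],[37,18],[38,0]]
[[1,17],[5,0],[7,9],[14,18],[21,7],[26,5],[27,19],[33,5],[37,18],[38,0]]
[[1,17],[5,0],[7,9],[14,18],[21,7],[26,5],[27,19],[33,7],[37,18],[38,0]]
[[1,17],[5,0],[7,9],[14,18],[21,7],[26,5],[27,19],[33,7],[37,18],[38,0],[42,18],[46,0]]
[[1,17],[5,0],[7,9],[14,18],[21,7],[26,5],[27,19],[33,7],[37,18],[38,0],[42,18],[46,0]]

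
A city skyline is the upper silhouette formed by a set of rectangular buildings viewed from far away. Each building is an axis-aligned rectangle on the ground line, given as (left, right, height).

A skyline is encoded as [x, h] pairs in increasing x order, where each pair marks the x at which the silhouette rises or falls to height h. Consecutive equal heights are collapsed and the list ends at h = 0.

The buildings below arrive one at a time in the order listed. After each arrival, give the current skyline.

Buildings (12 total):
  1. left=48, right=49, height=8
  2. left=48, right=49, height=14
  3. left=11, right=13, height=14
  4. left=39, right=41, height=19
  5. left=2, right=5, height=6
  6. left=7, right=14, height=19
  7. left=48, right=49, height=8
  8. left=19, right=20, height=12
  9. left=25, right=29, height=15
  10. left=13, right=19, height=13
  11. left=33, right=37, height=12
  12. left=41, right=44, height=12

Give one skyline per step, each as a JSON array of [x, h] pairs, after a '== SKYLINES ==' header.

== SKYLINES ==
[[48,8],[49,0]]
[[48,14],[49,0]]
[[11,14],[13,0],[48,14],[49,0]]
[[11,14],[13,0],[39,19],[41,0],[48,14],[49,0]]
[[2,6],[5,0],[11,14],[13,0],[39,19],[41,0],[48,14],[49,0]]
[[2,6],[5,0],[7,19],[14,0],[39,19],[41,0],[48,14],[49,0]]
[[2,6],[5,0],[7,19],[14,0],[39,19],[41,0],[48,14],[49,0]]
[[2,6],[5,0],[7,19],[14,0],[19,12],[20,0],[39,19],[41,0],[48,14],[49,0]]
[[2,6],[5,0],[7,19],[14,0],[19,12],[20,0],[25,15],[29,0],[39,19],[41,0],[48,14],[49,0]]
[[2,6],[5,0],[7,19],[14,13],[19,12],[20,0],[25,15],[29,0],[39,19],[41,0],[48,14],[49,0]]
[[2,6],[5,0],[7,19],[14,13],[19,12],[20,0],[25,15],[29,0],[33,12],[37,0],[39,19],[41,0],[48,14],[49,0]]
[[2,6],[5,0],[7,19],[14,13],[19,12],[20,0],[25,15],[29,0],[33,12],[37,0],[39,19],[41,12],[44,0],[48,14],[49,0]]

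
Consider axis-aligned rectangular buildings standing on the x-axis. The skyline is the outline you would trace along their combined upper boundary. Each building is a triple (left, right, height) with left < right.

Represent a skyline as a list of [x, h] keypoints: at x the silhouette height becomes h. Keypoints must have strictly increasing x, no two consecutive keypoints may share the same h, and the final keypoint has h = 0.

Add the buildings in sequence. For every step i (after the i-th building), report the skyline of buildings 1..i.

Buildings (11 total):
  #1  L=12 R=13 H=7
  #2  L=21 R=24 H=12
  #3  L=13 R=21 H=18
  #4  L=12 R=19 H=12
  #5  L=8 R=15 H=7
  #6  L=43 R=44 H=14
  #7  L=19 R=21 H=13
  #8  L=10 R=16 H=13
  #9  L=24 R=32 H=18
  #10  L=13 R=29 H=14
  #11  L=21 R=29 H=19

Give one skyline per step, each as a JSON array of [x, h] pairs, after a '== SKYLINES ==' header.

== SKYLINES ==
[[12,7],[13,0]]
[[12,7],[13,0],[21,12],[24,0]]
[[12,7],[13,18],[21,12],[24,0]]
[[12,12],[13,18],[21,12],[24,0]]
[[8,7],[12,12],[13,18],[21,12],[24,0]]
[[8,7],[12,12],[13,18],[21,12],[24,0],[43,14],[44,0]]
[[8,7],[12,12],[13,18],[21,12],[24,0],[43,14],[44,0]]
[[8,7],[10,13],[13,18],[21,12],[24,0],[43,14],[44,0]]
[[8,7],[10,13],[13,18],[21,12],[24,18],[32,0],[43,14],[44,0]]
[[8,7],[10,13],[13,18],[21,14],[24,18],[32,0],[43,14],[44,0]]
[[8,7],[10,13],[13,18],[21,19],[29,18],[32,0],[43,14],[44,0]]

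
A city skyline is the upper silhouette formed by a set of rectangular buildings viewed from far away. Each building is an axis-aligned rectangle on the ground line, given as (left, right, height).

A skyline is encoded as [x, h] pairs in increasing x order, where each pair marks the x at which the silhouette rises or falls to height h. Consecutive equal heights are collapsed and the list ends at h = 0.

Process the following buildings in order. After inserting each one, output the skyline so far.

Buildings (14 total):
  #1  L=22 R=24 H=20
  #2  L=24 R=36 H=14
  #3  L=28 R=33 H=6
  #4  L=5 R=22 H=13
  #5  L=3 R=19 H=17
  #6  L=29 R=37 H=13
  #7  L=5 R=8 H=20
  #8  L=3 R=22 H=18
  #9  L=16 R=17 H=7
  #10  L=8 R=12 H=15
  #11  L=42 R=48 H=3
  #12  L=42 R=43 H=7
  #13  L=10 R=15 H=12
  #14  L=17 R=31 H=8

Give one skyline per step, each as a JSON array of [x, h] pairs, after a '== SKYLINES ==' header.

== SKYLINES ==
[[22,20],[24,0]]
[[22,20],[24,14],[36,0]]
[[22,20],[24,14],[36,0]]
[[5,13],[22,20],[24,14],[36,0]]
[[3,17],[19,13],[22,20],[24,14],[36,0]]
[[3,17],[19,13],[22,20],[24,14],[36,13],[37,0]]
[[3,17],[5,20],[8,17],[19,13],[22,20],[24,14],[36,13],[37,0]]
[[3,18],[5,20],[8,18],[22,20],[24,14],[36,13],[37,0]]
[[3,18],[5,20],[8,18],[22,20],[24,14],[36,13],[37,0]]
[[3,18],[5,20],[8,18],[22,20],[24,14],[36,13],[37,0]]
[[3,18],[5,20],[8,18],[22,20],[24,14],[36,13],[37,0],[42,3],[48,0]]
[[3,18],[5,20],[8,18],[22,20],[24,14],[36,13],[37,0],[42,7],[43,3],[48,0]]
[[3,18],[5,20],[8,18],[22,20],[24,14],[36,13],[37,0],[42,7],[43,3],[48,0]]
[[3,18],[5,20],[8,18],[22,20],[24,14],[36,13],[37,0],[42,7],[43,3],[48,0]]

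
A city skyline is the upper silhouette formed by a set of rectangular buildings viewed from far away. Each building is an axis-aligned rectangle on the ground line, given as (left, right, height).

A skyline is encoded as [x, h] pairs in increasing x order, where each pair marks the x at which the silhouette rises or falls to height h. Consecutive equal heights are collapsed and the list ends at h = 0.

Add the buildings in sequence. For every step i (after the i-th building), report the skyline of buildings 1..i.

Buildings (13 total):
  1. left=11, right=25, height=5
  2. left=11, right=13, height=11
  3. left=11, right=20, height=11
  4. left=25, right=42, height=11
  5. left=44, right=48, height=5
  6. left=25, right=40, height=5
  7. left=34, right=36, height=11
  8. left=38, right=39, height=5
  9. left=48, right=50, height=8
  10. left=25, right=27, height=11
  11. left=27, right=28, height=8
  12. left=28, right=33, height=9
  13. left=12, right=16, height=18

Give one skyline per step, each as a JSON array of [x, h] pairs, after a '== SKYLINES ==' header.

== SKYLINES ==
[[11,5],[25,0]]
[[11,11],[13,5],[25,0]]
[[11,11],[20,5],[25,0]]
[[11,11],[20,5],[25,11],[42,0]]
[[11,11],[20,5],[25,11],[42,0],[44,5],[48,0]]
[[11,11],[20,5],[25,11],[42,0],[44,5],[48,0]]
[[11,11],[20,5],[25,11],[42,0],[44,5],[48,0]]
[[11,11],[20,5],[25,11],[42,0],[44,5],[48,0]]
[[11,11],[20,5],[25,11],[42,0],[44,5],[48,8],[50,0]]
[[11,11],[20,5],[25,11],[42,0],[44,5],[48,8],[50,0]]
[[11,11],[20,5],[25,11],[42,0],[44,5],[48,8],[50,0]]
[[11,11],[20,5],[25,11],[42,0],[44,5],[48,8],[50,0]]
[[11,11],[12,18],[16,11],[20,5],[25,11],[42,0],[44,5],[48,8],[50,0]]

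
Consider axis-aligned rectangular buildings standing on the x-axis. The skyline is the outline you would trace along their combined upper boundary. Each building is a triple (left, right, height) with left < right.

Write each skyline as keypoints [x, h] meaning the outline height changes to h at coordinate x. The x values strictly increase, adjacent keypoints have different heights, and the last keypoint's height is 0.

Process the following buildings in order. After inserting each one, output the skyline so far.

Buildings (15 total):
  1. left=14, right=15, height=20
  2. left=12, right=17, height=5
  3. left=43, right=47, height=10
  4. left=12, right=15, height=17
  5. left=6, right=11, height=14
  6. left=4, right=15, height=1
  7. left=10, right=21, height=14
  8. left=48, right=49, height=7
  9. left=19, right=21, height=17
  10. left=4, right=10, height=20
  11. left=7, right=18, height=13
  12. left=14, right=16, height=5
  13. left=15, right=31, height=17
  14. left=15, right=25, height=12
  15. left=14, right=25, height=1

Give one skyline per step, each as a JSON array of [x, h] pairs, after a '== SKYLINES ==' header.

== SKYLINES ==
[[14,20],[15,0]]
[[12,5],[14,20],[15,5],[17,0]]
[[12,5],[14,20],[15,5],[17,0],[43,10],[47,0]]
[[12,17],[14,20],[15,5],[17,0],[43,10],[47,0]]
[[6,14],[11,0],[12,17],[14,20],[15,5],[17,0],[43,10],[47,0]]
[[4,1],[6,14],[11,1],[12,17],[14,20],[15,5],[17,0],[43,10],[47,0]]
[[4,1],[6,14],[12,17],[14,20],[15,14],[21,0],[43,10],[47,0]]
[[4,1],[6,14],[12,17],[14,20],[15,14],[21,0],[43,10],[47,0],[48,7],[49,0]]
[[4,1],[6,14],[12,17],[14,20],[15,14],[19,17],[21,0],[43,10],[47,0],[48,7],[49,0]]
[[4,20],[10,14],[12,17],[14,20],[15,14],[19,17],[21,0],[43,10],[47,0],[48,7],[49,0]]
[[4,20],[10,14],[12,17],[14,20],[15,14],[19,17],[21,0],[43,10],[47,0],[48,7],[49,0]]
[[4,20],[10,14],[12,17],[14,20],[15,14],[19,17],[21,0],[43,10],[47,0],[48,7],[49,0]]
[[4,20],[10,14],[12,17],[14,20],[15,17],[31,0],[43,10],[47,0],[48,7],[49,0]]
[[4,20],[10,14],[12,17],[14,20],[15,17],[31,0],[43,10],[47,0],[48,7],[49,0]]
[[4,20],[10,14],[12,17],[14,20],[15,17],[31,0],[43,10],[47,0],[48,7],[49,0]]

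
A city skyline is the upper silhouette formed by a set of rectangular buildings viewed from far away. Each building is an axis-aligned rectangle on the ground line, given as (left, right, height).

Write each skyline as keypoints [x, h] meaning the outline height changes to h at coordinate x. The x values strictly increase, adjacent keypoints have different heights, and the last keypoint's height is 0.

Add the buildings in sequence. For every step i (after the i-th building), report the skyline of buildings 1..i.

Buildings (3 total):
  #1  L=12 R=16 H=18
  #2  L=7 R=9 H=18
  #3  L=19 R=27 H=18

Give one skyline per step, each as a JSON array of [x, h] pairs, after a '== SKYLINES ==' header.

== SKYLINES ==
[[12,18],[16,0]]
[[7,18],[9,0],[12,18],[16,0]]
[[7,18],[9,0],[12,18],[16,0],[19,18],[27,0]]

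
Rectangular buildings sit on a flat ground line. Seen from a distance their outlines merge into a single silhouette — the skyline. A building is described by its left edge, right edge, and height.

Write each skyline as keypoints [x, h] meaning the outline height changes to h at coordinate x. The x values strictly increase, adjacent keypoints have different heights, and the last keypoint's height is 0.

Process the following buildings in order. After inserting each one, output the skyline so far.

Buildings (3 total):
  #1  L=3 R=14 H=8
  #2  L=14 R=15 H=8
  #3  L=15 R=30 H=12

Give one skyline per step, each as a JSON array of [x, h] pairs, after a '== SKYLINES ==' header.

== SKYLINES ==
[[3,8],[14,0]]
[[3,8],[15,0]]
[[3,8],[15,12],[30,0]]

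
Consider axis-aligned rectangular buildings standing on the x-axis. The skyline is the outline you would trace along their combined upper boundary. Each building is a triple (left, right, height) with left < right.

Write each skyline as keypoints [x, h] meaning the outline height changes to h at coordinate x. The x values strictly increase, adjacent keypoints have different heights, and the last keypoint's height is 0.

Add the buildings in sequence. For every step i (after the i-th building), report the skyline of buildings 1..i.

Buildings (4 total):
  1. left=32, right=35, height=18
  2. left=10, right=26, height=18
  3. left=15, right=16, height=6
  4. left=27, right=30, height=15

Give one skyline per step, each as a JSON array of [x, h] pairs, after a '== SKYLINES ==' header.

== SKYLINES ==
[[32,18],[35,0]]
[[10,18],[26,0],[32,18],[35,0]]
[[10,18],[26,0],[32,18],[35,0]]
[[10,18],[26,0],[27,15],[30,0],[32,18],[35,0]]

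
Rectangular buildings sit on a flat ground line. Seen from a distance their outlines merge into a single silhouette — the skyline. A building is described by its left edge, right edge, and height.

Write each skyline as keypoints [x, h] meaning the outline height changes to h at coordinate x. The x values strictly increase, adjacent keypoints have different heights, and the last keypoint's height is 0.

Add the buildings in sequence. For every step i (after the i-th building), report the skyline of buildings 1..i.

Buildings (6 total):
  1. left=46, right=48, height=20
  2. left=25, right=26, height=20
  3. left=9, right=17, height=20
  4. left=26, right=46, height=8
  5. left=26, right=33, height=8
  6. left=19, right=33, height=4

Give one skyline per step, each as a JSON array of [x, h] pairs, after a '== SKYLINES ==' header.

== SKYLINES ==
[[46,20],[48,0]]
[[25,20],[26,0],[46,20],[48,0]]
[[9,20],[17,0],[25,20],[26,0],[46,20],[48,0]]
[[9,20],[17,0],[25,20],[26,8],[46,20],[48,0]]
[[9,20],[17,0],[25,20],[26,8],[46,20],[48,0]]
[[9,20],[17,0],[19,4],[25,20],[26,8],[46,20],[48,0]]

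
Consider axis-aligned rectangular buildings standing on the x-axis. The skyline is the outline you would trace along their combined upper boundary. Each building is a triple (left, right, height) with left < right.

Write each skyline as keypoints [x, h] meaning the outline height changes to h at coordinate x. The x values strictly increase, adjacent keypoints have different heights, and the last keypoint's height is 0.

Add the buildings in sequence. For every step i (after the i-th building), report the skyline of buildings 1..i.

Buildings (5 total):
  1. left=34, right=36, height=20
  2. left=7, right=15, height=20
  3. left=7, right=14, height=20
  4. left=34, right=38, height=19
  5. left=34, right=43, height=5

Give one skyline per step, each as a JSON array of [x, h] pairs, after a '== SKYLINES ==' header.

== SKYLINES ==
[[34,20],[36,0]]
[[7,20],[15,0],[34,20],[36,0]]
[[7,20],[15,0],[34,20],[36,0]]
[[7,20],[15,0],[34,20],[36,19],[38,0]]
[[7,20],[15,0],[34,20],[36,19],[38,5],[43,0]]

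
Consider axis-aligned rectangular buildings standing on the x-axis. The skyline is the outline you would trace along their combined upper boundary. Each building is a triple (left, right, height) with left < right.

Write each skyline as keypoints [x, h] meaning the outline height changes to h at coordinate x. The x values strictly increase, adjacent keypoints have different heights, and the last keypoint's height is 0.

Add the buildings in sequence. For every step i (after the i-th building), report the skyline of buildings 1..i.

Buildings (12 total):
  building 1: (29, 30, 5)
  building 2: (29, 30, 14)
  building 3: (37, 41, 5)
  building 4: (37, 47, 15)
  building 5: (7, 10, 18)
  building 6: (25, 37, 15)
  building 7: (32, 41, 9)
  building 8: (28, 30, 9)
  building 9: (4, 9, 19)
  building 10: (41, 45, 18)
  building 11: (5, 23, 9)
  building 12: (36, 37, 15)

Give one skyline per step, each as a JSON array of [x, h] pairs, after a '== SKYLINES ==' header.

== SKYLINES ==
[[29,5],[30,0]]
[[29,14],[30,0]]
[[29,14],[30,0],[37,5],[41,0]]
[[29,14],[30,0],[37,15],[47,0]]
[[7,18],[10,0],[29,14],[30,0],[37,15],[47,0]]
[[7,18],[10,0],[25,15],[47,0]]
[[7,18],[10,0],[25,15],[47,0]]
[[7,18],[10,0],[25,15],[47,0]]
[[4,19],[9,18],[10,0],[25,15],[47,0]]
[[4,19],[9,18],[10,0],[25,15],[41,18],[45,15],[47,0]]
[[4,19],[9,18],[10,9],[23,0],[25,15],[41,18],[45,15],[47,0]]
[[4,19],[9,18],[10,9],[23,0],[25,15],[41,18],[45,15],[47,0]]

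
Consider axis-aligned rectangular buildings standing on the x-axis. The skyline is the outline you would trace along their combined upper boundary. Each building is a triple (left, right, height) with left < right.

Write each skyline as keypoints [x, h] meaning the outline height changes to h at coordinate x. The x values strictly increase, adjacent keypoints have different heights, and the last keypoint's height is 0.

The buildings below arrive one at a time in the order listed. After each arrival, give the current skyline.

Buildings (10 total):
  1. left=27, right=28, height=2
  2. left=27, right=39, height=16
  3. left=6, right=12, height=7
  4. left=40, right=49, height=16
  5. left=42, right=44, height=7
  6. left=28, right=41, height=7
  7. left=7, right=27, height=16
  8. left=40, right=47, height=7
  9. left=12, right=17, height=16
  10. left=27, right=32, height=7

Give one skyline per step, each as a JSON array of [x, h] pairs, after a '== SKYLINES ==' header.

== SKYLINES ==
[[27,2],[28,0]]
[[27,16],[39,0]]
[[6,7],[12,0],[27,16],[39,0]]
[[6,7],[12,0],[27,16],[39,0],[40,16],[49,0]]
[[6,7],[12,0],[27,16],[39,0],[40,16],[49,0]]
[[6,7],[12,0],[27,16],[39,7],[40,16],[49,0]]
[[6,7],[7,16],[39,7],[40,16],[49,0]]
[[6,7],[7,16],[39,7],[40,16],[49,0]]
[[6,7],[7,16],[39,7],[40,16],[49,0]]
[[6,7],[7,16],[39,7],[40,16],[49,0]]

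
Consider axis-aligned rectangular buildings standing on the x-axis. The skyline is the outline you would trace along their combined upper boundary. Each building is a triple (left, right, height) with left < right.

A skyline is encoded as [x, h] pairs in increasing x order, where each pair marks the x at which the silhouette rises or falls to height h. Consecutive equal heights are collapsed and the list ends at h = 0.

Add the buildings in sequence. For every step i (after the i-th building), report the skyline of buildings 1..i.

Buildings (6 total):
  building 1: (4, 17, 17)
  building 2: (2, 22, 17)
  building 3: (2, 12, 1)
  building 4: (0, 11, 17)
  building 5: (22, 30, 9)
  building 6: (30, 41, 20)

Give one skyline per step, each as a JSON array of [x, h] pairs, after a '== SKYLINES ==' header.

== SKYLINES ==
[[4,17],[17,0]]
[[2,17],[22,0]]
[[2,17],[22,0]]
[[0,17],[22,0]]
[[0,17],[22,9],[30,0]]
[[0,17],[22,9],[30,20],[41,0]]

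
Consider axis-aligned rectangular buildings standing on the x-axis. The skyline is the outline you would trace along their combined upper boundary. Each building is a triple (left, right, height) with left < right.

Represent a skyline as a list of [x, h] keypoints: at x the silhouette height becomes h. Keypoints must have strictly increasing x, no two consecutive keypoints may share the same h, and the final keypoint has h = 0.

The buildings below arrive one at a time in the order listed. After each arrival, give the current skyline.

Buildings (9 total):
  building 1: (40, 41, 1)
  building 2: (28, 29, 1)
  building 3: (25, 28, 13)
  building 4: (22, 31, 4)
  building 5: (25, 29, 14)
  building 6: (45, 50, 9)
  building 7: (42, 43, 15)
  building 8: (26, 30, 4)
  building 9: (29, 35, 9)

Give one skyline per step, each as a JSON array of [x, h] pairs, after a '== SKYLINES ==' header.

== SKYLINES ==
[[40,1],[41,0]]
[[28,1],[29,0],[40,1],[41,0]]
[[25,13],[28,1],[29,0],[40,1],[41,0]]
[[22,4],[25,13],[28,4],[31,0],[40,1],[41,0]]
[[22,4],[25,14],[29,4],[31,0],[40,1],[41,0]]
[[22,4],[25,14],[29,4],[31,0],[40,1],[41,0],[45,9],[50,0]]
[[22,4],[25,14],[29,4],[31,0],[40,1],[41,0],[42,15],[43,0],[45,9],[50,0]]
[[22,4],[25,14],[29,4],[31,0],[40,1],[41,0],[42,15],[43,0],[45,9],[50,0]]
[[22,4],[25,14],[29,9],[35,0],[40,1],[41,0],[42,15],[43,0],[45,9],[50,0]]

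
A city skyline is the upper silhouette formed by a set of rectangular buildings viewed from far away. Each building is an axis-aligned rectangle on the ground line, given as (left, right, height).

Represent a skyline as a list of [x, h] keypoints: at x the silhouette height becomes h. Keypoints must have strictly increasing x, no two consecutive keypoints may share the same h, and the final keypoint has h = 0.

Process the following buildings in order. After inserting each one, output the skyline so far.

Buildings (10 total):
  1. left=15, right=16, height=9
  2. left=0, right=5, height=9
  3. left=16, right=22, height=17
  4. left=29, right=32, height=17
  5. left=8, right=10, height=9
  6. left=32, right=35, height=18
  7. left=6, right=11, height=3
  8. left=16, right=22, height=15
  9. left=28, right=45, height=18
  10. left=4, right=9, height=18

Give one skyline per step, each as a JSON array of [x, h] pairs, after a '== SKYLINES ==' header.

== SKYLINES ==
[[15,9],[16,0]]
[[0,9],[5,0],[15,9],[16,0]]
[[0,9],[5,0],[15,9],[16,17],[22,0]]
[[0,9],[5,0],[15,9],[16,17],[22,0],[29,17],[32,0]]
[[0,9],[5,0],[8,9],[10,0],[15,9],[16,17],[22,0],[29,17],[32,0]]
[[0,9],[5,0],[8,9],[10,0],[15,9],[16,17],[22,0],[29,17],[32,18],[35,0]]
[[0,9],[5,0],[6,3],[8,9],[10,3],[11,0],[15,9],[16,17],[22,0],[29,17],[32,18],[35,0]]
[[0,9],[5,0],[6,3],[8,9],[10,3],[11,0],[15,9],[16,17],[22,0],[29,17],[32,18],[35,0]]
[[0,9],[5,0],[6,3],[8,9],[10,3],[11,0],[15,9],[16,17],[22,0],[28,18],[45,0]]
[[0,9],[4,18],[9,9],[10,3],[11,0],[15,9],[16,17],[22,0],[28,18],[45,0]]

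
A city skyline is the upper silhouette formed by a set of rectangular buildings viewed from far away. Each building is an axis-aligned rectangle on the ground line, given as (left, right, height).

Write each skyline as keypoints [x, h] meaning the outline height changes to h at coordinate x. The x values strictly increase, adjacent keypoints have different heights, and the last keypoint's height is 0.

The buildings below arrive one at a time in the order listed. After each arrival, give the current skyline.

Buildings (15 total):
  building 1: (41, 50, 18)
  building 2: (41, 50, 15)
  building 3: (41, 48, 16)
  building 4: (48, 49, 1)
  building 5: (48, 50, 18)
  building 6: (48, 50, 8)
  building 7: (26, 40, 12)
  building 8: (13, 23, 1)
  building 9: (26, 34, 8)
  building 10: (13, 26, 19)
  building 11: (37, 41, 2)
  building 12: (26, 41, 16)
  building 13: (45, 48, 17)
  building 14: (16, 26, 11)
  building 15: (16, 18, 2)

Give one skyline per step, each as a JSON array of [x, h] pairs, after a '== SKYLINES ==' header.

== SKYLINES ==
[[41,18],[50,0]]
[[41,18],[50,0]]
[[41,18],[50,0]]
[[41,18],[50,0]]
[[41,18],[50,0]]
[[41,18],[50,0]]
[[26,12],[40,0],[41,18],[50,0]]
[[13,1],[23,0],[26,12],[40,0],[41,18],[50,0]]
[[13,1],[23,0],[26,12],[40,0],[41,18],[50,0]]
[[13,19],[26,12],[40,0],[41,18],[50,0]]
[[13,19],[26,12],[40,2],[41,18],[50,0]]
[[13,19],[26,16],[41,18],[50,0]]
[[13,19],[26,16],[41,18],[50,0]]
[[13,19],[26,16],[41,18],[50,0]]
[[13,19],[26,16],[41,18],[50,0]]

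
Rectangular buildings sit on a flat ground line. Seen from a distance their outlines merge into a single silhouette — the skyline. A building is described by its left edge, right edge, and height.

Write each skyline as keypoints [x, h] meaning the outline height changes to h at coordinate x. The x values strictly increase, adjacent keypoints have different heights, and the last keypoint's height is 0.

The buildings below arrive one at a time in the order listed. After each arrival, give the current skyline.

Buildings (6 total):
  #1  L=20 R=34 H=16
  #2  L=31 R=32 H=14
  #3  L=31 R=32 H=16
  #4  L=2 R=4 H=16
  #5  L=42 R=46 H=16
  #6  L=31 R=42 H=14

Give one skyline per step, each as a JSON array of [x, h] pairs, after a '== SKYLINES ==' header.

== SKYLINES ==
[[20,16],[34,0]]
[[20,16],[34,0]]
[[20,16],[34,0]]
[[2,16],[4,0],[20,16],[34,0]]
[[2,16],[4,0],[20,16],[34,0],[42,16],[46,0]]
[[2,16],[4,0],[20,16],[34,14],[42,16],[46,0]]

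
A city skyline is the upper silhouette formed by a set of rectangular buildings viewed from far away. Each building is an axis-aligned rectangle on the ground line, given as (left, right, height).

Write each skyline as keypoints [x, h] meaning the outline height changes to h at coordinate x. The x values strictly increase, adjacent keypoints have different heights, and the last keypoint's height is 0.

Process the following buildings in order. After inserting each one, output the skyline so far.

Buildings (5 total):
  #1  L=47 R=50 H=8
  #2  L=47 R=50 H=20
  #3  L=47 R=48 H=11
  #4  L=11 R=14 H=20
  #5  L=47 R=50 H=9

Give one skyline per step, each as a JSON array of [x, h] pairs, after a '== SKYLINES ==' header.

== SKYLINES ==
[[47,8],[50,0]]
[[47,20],[50,0]]
[[47,20],[50,0]]
[[11,20],[14,0],[47,20],[50,0]]
[[11,20],[14,0],[47,20],[50,0]]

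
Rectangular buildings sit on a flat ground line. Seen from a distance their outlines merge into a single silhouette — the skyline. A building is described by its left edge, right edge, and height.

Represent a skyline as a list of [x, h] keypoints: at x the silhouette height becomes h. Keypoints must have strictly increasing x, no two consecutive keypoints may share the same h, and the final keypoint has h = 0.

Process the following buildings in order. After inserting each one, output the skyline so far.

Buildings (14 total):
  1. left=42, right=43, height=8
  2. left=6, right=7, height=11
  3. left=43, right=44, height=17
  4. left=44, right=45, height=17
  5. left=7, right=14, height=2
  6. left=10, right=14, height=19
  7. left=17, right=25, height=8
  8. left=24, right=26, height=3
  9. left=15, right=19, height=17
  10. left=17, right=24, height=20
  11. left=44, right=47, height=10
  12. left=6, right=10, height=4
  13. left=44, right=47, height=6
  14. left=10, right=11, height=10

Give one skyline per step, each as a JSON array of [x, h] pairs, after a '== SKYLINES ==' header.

== SKYLINES ==
[[42,8],[43,0]]
[[6,11],[7,0],[42,8],[43,0]]
[[6,11],[7,0],[42,8],[43,17],[44,0]]
[[6,11],[7,0],[42,8],[43,17],[45,0]]
[[6,11],[7,2],[14,0],[42,8],[43,17],[45,0]]
[[6,11],[7,2],[10,19],[14,0],[42,8],[43,17],[45,0]]
[[6,11],[7,2],[10,19],[14,0],[17,8],[25,0],[42,8],[43,17],[45,0]]
[[6,11],[7,2],[10,19],[14,0],[17,8],[25,3],[26,0],[42,8],[43,17],[45,0]]
[[6,11],[7,2],[10,19],[14,0],[15,17],[19,8],[25,3],[26,0],[42,8],[43,17],[45,0]]
[[6,11],[7,2],[10,19],[14,0],[15,17],[17,20],[24,8],[25,3],[26,0],[42,8],[43,17],[45,0]]
[[6,11],[7,2],[10,19],[14,0],[15,17],[17,20],[24,8],[25,3],[26,0],[42,8],[43,17],[45,10],[47,0]]
[[6,11],[7,4],[10,19],[14,0],[15,17],[17,20],[24,8],[25,3],[26,0],[42,8],[43,17],[45,10],[47,0]]
[[6,11],[7,4],[10,19],[14,0],[15,17],[17,20],[24,8],[25,3],[26,0],[42,8],[43,17],[45,10],[47,0]]
[[6,11],[7,4],[10,19],[14,0],[15,17],[17,20],[24,8],[25,3],[26,0],[42,8],[43,17],[45,10],[47,0]]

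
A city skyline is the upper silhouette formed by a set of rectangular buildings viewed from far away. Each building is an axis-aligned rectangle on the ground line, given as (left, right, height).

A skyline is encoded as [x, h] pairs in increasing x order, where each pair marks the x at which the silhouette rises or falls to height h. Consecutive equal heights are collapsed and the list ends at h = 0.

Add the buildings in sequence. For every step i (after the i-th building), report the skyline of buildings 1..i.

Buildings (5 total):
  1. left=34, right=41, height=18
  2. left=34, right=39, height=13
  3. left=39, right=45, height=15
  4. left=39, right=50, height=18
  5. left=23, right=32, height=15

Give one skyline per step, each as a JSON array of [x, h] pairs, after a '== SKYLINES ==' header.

== SKYLINES ==
[[34,18],[41,0]]
[[34,18],[41,0]]
[[34,18],[41,15],[45,0]]
[[34,18],[50,0]]
[[23,15],[32,0],[34,18],[50,0]]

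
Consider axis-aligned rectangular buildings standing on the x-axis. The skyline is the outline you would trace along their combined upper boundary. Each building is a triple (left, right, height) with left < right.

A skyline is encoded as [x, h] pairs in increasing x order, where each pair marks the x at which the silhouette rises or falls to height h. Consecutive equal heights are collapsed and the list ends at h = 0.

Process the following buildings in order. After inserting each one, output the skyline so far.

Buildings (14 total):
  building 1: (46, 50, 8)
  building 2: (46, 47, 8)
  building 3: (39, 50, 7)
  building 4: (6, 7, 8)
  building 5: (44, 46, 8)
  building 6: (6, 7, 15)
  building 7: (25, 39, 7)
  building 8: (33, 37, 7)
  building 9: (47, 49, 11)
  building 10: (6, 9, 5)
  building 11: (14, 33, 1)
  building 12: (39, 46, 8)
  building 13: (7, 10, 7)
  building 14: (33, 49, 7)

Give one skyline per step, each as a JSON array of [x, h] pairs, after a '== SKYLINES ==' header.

== SKYLINES ==
[[46,8],[50,0]]
[[46,8],[50,0]]
[[39,7],[46,8],[50,0]]
[[6,8],[7,0],[39,7],[46,8],[50,0]]
[[6,8],[7,0],[39,7],[44,8],[50,0]]
[[6,15],[7,0],[39,7],[44,8],[50,0]]
[[6,15],[7,0],[25,7],[44,8],[50,0]]
[[6,15],[7,0],[25,7],[44,8],[50,0]]
[[6,15],[7,0],[25,7],[44,8],[47,11],[49,8],[50,0]]
[[6,15],[7,5],[9,0],[25,7],[44,8],[47,11],[49,8],[50,0]]
[[6,15],[7,5],[9,0],[14,1],[25,7],[44,8],[47,11],[49,8],[50,0]]
[[6,15],[7,5],[9,0],[14,1],[25,7],[39,8],[47,11],[49,8],[50,0]]
[[6,15],[7,7],[10,0],[14,1],[25,7],[39,8],[47,11],[49,8],[50,0]]
[[6,15],[7,7],[10,0],[14,1],[25,7],[39,8],[47,11],[49,8],[50,0]]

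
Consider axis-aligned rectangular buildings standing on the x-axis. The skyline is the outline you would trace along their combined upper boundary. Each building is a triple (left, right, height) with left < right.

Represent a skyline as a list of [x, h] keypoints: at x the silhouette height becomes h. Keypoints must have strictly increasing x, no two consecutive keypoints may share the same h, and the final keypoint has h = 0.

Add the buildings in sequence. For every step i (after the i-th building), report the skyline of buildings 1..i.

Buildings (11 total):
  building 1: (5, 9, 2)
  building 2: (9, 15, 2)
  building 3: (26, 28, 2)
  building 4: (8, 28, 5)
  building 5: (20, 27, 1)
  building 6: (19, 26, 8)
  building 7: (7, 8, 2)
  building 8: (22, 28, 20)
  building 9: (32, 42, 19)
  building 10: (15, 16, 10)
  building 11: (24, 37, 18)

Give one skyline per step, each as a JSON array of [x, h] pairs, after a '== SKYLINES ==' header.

== SKYLINES ==
[[5,2],[9,0]]
[[5,2],[15,0]]
[[5,2],[15,0],[26,2],[28,0]]
[[5,2],[8,5],[28,0]]
[[5,2],[8,5],[28,0]]
[[5,2],[8,5],[19,8],[26,5],[28,0]]
[[5,2],[8,5],[19,8],[26,5],[28,0]]
[[5,2],[8,5],[19,8],[22,20],[28,0]]
[[5,2],[8,5],[19,8],[22,20],[28,0],[32,19],[42,0]]
[[5,2],[8,5],[15,10],[16,5],[19,8],[22,20],[28,0],[32,19],[42,0]]
[[5,2],[8,5],[15,10],[16,5],[19,8],[22,20],[28,18],[32,19],[42,0]]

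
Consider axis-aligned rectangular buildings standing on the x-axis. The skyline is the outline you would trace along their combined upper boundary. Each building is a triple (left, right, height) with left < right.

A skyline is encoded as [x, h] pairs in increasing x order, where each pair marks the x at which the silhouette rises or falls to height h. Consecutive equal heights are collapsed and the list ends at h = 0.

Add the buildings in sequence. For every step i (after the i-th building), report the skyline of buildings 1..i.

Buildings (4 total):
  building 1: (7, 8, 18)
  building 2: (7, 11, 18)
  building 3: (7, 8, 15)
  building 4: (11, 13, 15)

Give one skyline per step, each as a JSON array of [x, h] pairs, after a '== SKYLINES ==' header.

== SKYLINES ==
[[7,18],[8,0]]
[[7,18],[11,0]]
[[7,18],[11,0]]
[[7,18],[11,15],[13,0]]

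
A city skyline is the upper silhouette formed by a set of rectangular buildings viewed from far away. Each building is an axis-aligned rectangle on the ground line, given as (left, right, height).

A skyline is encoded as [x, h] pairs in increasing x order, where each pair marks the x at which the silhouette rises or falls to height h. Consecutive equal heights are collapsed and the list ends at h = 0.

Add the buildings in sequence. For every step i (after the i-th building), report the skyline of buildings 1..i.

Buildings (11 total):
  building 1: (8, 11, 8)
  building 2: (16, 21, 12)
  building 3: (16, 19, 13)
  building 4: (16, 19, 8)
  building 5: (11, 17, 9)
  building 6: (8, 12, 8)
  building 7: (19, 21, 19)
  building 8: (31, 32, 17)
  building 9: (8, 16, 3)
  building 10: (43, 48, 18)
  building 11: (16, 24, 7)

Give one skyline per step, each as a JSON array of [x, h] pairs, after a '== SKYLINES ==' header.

== SKYLINES ==
[[8,8],[11,0]]
[[8,8],[11,0],[16,12],[21,0]]
[[8,8],[11,0],[16,13],[19,12],[21,0]]
[[8,8],[11,0],[16,13],[19,12],[21,0]]
[[8,8],[11,9],[16,13],[19,12],[21,0]]
[[8,8],[11,9],[16,13],[19,12],[21,0]]
[[8,8],[11,9],[16,13],[19,19],[21,0]]
[[8,8],[11,9],[16,13],[19,19],[21,0],[31,17],[32,0]]
[[8,8],[11,9],[16,13],[19,19],[21,0],[31,17],[32,0]]
[[8,8],[11,9],[16,13],[19,19],[21,0],[31,17],[32,0],[43,18],[48,0]]
[[8,8],[11,9],[16,13],[19,19],[21,7],[24,0],[31,17],[32,0],[43,18],[48,0]]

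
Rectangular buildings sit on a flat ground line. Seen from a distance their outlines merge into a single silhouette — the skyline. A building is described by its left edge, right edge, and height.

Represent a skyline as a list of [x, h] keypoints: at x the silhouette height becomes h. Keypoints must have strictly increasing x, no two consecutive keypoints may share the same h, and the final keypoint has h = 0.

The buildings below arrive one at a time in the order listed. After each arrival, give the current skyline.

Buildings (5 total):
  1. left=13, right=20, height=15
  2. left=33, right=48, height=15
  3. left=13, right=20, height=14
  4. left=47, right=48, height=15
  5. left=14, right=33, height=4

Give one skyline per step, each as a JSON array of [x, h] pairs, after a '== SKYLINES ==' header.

== SKYLINES ==
[[13,15],[20,0]]
[[13,15],[20,0],[33,15],[48,0]]
[[13,15],[20,0],[33,15],[48,0]]
[[13,15],[20,0],[33,15],[48,0]]
[[13,15],[20,4],[33,15],[48,0]]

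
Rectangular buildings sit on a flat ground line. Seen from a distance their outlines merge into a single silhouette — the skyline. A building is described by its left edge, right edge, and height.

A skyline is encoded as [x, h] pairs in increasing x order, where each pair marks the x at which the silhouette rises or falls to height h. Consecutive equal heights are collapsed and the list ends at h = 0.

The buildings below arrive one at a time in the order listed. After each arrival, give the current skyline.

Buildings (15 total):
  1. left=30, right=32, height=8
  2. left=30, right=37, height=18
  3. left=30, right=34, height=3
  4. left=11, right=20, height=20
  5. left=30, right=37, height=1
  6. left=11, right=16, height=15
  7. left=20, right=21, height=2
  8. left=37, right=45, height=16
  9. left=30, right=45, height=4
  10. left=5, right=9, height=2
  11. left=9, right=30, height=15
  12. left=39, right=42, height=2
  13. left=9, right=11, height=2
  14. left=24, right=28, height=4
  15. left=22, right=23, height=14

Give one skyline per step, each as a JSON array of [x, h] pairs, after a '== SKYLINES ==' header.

== SKYLINES ==
[[30,8],[32,0]]
[[30,18],[37,0]]
[[30,18],[37,0]]
[[11,20],[20,0],[30,18],[37,0]]
[[11,20],[20,0],[30,18],[37,0]]
[[11,20],[20,0],[30,18],[37,0]]
[[11,20],[20,2],[21,0],[30,18],[37,0]]
[[11,20],[20,2],[21,0],[30,18],[37,16],[45,0]]
[[11,20],[20,2],[21,0],[30,18],[37,16],[45,0]]
[[5,2],[9,0],[11,20],[20,2],[21,0],[30,18],[37,16],[45,0]]
[[5,2],[9,15],[11,20],[20,15],[30,18],[37,16],[45,0]]
[[5,2],[9,15],[11,20],[20,15],[30,18],[37,16],[45,0]]
[[5,2],[9,15],[11,20],[20,15],[30,18],[37,16],[45,0]]
[[5,2],[9,15],[11,20],[20,15],[30,18],[37,16],[45,0]]
[[5,2],[9,15],[11,20],[20,15],[30,18],[37,16],[45,0]]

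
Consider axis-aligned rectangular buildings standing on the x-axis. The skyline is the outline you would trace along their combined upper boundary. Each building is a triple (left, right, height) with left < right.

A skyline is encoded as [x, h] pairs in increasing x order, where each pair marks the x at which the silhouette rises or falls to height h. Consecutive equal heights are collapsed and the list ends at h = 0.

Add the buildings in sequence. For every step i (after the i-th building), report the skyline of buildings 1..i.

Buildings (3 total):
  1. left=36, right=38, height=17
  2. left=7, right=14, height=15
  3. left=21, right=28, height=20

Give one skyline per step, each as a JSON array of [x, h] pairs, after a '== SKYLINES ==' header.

== SKYLINES ==
[[36,17],[38,0]]
[[7,15],[14,0],[36,17],[38,0]]
[[7,15],[14,0],[21,20],[28,0],[36,17],[38,0]]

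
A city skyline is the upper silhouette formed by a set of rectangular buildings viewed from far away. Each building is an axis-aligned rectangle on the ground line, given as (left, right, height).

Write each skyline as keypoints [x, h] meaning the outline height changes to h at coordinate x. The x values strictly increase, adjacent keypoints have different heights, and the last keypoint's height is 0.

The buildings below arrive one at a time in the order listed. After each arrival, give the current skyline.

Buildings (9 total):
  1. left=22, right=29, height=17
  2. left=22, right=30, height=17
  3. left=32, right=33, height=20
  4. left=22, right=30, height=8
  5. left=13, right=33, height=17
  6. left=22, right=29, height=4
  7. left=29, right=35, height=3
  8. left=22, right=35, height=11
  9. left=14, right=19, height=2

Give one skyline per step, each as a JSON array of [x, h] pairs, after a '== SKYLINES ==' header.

== SKYLINES ==
[[22,17],[29,0]]
[[22,17],[30,0]]
[[22,17],[30,0],[32,20],[33,0]]
[[22,17],[30,0],[32,20],[33,0]]
[[13,17],[32,20],[33,0]]
[[13,17],[32,20],[33,0]]
[[13,17],[32,20],[33,3],[35,0]]
[[13,17],[32,20],[33,11],[35,0]]
[[13,17],[32,20],[33,11],[35,0]]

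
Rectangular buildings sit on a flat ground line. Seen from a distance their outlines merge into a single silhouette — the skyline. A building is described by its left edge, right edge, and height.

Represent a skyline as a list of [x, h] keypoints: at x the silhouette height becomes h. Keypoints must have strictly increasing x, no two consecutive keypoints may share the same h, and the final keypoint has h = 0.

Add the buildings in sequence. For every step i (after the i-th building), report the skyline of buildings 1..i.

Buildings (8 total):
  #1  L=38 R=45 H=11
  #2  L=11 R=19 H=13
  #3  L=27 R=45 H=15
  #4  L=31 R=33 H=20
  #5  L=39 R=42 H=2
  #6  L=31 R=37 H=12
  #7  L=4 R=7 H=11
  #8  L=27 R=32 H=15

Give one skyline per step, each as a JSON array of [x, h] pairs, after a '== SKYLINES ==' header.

== SKYLINES ==
[[38,11],[45,0]]
[[11,13],[19,0],[38,11],[45,0]]
[[11,13],[19,0],[27,15],[45,0]]
[[11,13],[19,0],[27,15],[31,20],[33,15],[45,0]]
[[11,13],[19,0],[27,15],[31,20],[33,15],[45,0]]
[[11,13],[19,0],[27,15],[31,20],[33,15],[45,0]]
[[4,11],[7,0],[11,13],[19,0],[27,15],[31,20],[33,15],[45,0]]
[[4,11],[7,0],[11,13],[19,0],[27,15],[31,20],[33,15],[45,0]]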